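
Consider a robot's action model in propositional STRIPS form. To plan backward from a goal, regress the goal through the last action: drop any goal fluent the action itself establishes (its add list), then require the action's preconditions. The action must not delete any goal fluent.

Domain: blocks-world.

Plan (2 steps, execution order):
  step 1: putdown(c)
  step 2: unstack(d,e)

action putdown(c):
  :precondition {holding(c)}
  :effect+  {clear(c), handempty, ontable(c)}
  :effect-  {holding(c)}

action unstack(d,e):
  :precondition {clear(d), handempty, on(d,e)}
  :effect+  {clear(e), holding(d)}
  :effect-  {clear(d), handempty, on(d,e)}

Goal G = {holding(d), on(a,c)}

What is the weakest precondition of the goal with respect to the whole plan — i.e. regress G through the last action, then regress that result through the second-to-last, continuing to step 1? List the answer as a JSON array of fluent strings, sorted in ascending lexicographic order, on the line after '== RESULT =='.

Work backward from the goal:
  through step 2 (unstack(d,e)): drop {holding(d)}, keep {on(a,c)}, require {clear(d), handempty, on(d,e)}
    → {clear(d), handempty, on(a,c), on(d,e)}
  through step 1 (putdown(c)): drop {handempty}, keep {clear(d), on(a,c), on(d,e)}, require {holding(c)}
    → {clear(d), holding(c), on(a,c), on(d,e)}

== RESULT ==
["clear(d)", "holding(c)", "on(a,c)", "on(d,e)"]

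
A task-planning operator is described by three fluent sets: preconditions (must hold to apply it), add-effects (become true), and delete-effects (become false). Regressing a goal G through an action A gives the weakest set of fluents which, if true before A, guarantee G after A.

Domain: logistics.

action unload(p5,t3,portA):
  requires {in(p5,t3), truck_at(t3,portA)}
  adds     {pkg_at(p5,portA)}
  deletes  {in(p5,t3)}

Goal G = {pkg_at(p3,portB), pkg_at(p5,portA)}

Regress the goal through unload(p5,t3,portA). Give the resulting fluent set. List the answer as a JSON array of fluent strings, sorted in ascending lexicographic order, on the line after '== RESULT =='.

Regress:
  G ∩ del = {}  (empty — regression defined)
  G \ add = {pkg_at(p3,portB), pkg_at(p5,portA)} \ {pkg_at(p5,portA)} = {pkg_at(p3,portB)}
  ∪ pre   = {pkg_at(p3,portB)} ∪ {in(p5,t3), truck_at(t3,portA)}
          = {in(p5,t3), pkg_at(p3,portB), truck_at(t3,portA)}

== RESULT ==
["in(p5,t3)", "pkg_at(p3,portB)", "truck_at(t3,portA)"]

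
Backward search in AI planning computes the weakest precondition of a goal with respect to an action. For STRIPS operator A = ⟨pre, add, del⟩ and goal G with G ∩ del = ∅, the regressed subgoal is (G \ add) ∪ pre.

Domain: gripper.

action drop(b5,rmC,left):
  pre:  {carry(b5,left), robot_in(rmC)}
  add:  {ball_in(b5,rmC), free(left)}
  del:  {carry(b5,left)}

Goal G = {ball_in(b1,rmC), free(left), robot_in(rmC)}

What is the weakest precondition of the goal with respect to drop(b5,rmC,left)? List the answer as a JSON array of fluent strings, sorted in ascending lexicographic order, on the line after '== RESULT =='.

Compute (G \ add) ∪ pre:
  G ∩ del = {}  (empty — regression defined)
  G \ add = {ball_in(b1,rmC), free(left), robot_in(rmC)} \ {ball_in(b5,rmC), free(left)} = {ball_in(b1,rmC), robot_in(rmC)}
  ∪ pre   = {ball_in(b1,rmC), robot_in(rmC)} ∪ {carry(b5,left), robot_in(rmC)}
          = {ball_in(b1,rmC), carry(b5,left), robot_in(rmC)}

== RESULT ==
["ball_in(b1,rmC)", "carry(b5,left)", "robot_in(rmC)"]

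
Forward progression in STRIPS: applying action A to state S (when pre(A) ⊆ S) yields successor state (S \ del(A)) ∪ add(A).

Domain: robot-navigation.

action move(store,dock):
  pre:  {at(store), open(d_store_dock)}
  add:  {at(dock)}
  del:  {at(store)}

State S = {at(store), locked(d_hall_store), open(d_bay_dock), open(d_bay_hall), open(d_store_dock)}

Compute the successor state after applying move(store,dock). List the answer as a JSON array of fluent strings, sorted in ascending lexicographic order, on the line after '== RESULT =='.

Progress:
  pre ⊆ S: {at(store), open(d_store_dock)} ⊆ S  — applicable
  S \ del = {locked(d_hall_store), open(d_bay_dock), open(d_bay_hall), open(d_store_dock)}
  ∪ add   = {at(dock), locked(d_hall_store), open(d_bay_dock), open(d_bay_hall), open(d_store_dock)}

== RESULT ==
["at(dock)", "locked(d_hall_store)", "open(d_bay_dock)", "open(d_bay_hall)", "open(d_store_dock)"]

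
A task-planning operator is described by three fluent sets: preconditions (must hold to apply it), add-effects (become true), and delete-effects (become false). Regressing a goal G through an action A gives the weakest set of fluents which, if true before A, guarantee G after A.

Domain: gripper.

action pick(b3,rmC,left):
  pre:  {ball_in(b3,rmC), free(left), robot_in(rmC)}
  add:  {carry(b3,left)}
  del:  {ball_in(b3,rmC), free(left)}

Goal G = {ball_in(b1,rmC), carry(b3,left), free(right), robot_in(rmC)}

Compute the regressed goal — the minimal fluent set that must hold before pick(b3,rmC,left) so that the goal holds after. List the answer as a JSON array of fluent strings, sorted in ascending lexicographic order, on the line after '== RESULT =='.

Regress:
  G ∩ del = {}  (empty — regression defined)
  G \ add = {ball_in(b1,rmC), carry(b3,left), free(right), robot_in(rmC)} \ {carry(b3,left)} = {ball_in(b1,rmC), free(right), robot_in(rmC)}
  ∪ pre   = {ball_in(b1,rmC), free(right), robot_in(rmC)} ∪ {ball_in(b3,rmC), free(left), robot_in(rmC)}
          = {ball_in(b1,rmC), ball_in(b3,rmC), free(left), free(right), robot_in(rmC)}

== RESULT ==
["ball_in(b1,rmC)", "ball_in(b3,rmC)", "free(left)", "free(right)", "robot_in(rmC)"]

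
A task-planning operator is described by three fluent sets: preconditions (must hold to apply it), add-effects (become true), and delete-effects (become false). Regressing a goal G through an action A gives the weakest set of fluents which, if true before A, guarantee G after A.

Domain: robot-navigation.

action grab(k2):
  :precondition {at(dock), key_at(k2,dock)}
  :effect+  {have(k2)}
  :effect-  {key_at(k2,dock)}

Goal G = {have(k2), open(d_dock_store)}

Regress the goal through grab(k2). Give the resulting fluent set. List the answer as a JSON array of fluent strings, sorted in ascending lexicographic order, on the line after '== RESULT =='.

Compute (G \ add) ∪ pre:
  G ∩ del = {}  (empty — regression defined)
  G \ add = {have(k2), open(d_dock_store)} \ {have(k2)} = {open(d_dock_store)}
  ∪ pre   = {open(d_dock_store)} ∪ {at(dock), key_at(k2,dock)}
          = {at(dock), key_at(k2,dock), open(d_dock_store)}

== RESULT ==
["at(dock)", "key_at(k2,dock)", "open(d_dock_store)"]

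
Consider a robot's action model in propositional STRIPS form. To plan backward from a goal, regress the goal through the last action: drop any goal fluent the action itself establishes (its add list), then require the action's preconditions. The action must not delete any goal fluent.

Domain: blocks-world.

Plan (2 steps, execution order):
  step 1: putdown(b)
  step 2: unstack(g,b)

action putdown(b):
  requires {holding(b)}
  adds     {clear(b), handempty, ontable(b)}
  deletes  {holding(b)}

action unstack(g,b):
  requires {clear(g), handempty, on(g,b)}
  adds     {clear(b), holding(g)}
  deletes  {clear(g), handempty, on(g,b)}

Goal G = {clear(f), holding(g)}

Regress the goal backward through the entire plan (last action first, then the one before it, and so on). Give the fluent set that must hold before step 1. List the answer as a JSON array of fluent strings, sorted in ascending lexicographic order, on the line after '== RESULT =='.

Work backward from the goal:
  through step 2 (unstack(g,b)): drop {holding(g)}, keep {clear(f)}, require {clear(g), handempty, on(g,b)}
    → {clear(f), clear(g), handempty, on(g,b)}
  through step 1 (putdown(b)): drop {handempty}, keep {clear(f), clear(g), on(g,b)}, require {holding(b)}
    → {clear(f), clear(g), holding(b), on(g,b)}

== RESULT ==
["clear(f)", "clear(g)", "holding(b)", "on(g,b)"]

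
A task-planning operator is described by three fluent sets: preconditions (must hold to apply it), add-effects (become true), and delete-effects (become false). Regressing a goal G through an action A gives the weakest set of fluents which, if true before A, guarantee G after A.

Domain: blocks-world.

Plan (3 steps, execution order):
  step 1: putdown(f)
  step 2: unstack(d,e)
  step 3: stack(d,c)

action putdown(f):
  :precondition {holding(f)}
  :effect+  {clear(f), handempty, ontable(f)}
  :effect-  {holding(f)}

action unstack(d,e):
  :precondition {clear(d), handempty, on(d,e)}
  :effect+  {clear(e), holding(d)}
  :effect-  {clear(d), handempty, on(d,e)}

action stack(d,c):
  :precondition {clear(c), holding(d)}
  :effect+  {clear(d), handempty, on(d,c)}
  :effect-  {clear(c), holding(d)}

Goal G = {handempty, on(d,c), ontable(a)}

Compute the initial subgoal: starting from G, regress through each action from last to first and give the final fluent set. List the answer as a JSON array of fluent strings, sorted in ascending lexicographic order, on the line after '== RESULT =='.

Regress step by step:
  through step 3 (stack(d,c)): drop {handempty, on(d,c)}, keep {ontable(a)}, require {clear(c), holding(d)}
    → {clear(c), holding(d), ontable(a)}
  through step 2 (unstack(d,e)): drop {holding(d)}, keep {clear(c), ontable(a)}, require {clear(d), handempty, on(d,e)}
    → {clear(c), clear(d), handempty, on(d,e), ontable(a)}
  through step 1 (putdown(f)): drop {handempty}, keep {clear(c), clear(d), on(d,e), ontable(a)}, require {holding(f)}
    → {clear(c), clear(d), holding(f), on(d,e), ontable(a)}

== RESULT ==
["clear(c)", "clear(d)", "holding(f)", "on(d,e)", "ontable(a)"]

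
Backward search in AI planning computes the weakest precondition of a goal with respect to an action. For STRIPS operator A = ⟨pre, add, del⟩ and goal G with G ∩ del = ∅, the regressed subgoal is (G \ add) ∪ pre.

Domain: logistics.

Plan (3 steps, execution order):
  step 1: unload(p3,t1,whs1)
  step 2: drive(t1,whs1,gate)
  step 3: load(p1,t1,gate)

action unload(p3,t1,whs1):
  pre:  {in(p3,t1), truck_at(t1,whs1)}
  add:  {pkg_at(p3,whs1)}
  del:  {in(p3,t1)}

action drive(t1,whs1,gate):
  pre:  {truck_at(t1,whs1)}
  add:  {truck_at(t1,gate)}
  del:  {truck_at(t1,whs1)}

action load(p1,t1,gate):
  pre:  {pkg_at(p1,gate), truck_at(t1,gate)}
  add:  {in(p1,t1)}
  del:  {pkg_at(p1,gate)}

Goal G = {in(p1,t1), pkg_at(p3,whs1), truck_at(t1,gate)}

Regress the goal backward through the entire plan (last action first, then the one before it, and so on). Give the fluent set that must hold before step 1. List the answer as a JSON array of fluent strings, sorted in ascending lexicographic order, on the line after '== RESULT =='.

Work backward from the goal:
  through step 3 (load(p1,t1,gate)): drop {in(p1,t1)}, keep {pkg_at(p3,whs1), truck_at(t1,gate)}, require {pkg_at(p1,gate), truck_at(t1,gate)}
    → {pkg_at(p1,gate), pkg_at(p3,whs1), truck_at(t1,gate)}
  through step 2 (drive(t1,whs1,gate)): drop {truck_at(t1,gate)}, keep {pkg_at(p1,gate), pkg_at(p3,whs1)}, require {truck_at(t1,whs1)}
    → {pkg_at(p1,gate), pkg_at(p3,whs1), truck_at(t1,whs1)}
  through step 1 (unload(p3,t1,whs1)): drop {pkg_at(p3,whs1)}, keep {pkg_at(p1,gate), truck_at(t1,whs1)}, require {in(p3,t1), truck_at(t1,whs1)}
    → {in(p3,t1), pkg_at(p1,gate), truck_at(t1,whs1)}

== RESULT ==
["in(p3,t1)", "pkg_at(p1,gate)", "truck_at(t1,whs1)"]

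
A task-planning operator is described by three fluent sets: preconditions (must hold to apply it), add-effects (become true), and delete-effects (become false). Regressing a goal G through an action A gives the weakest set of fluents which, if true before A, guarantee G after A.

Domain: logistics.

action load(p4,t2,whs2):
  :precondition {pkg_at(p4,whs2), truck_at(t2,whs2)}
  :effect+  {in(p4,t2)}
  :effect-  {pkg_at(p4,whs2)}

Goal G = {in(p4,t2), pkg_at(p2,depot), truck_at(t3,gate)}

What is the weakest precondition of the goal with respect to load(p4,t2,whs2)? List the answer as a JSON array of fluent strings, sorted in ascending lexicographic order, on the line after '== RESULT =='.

Compute (G \ add) ∪ pre:
  G ∩ del = {}  (empty — regression defined)
  G \ add = {in(p4,t2), pkg_at(p2,depot), truck_at(t3,gate)} \ {in(p4,t2)} = {pkg_at(p2,depot), truck_at(t3,gate)}
  ∪ pre   = {pkg_at(p2,depot), truck_at(t3,gate)} ∪ {pkg_at(p4,whs2), truck_at(t2,whs2)}
          = {pkg_at(p2,depot), pkg_at(p4,whs2), truck_at(t2,whs2), truck_at(t3,gate)}

== RESULT ==
["pkg_at(p2,depot)", "pkg_at(p4,whs2)", "truck_at(t2,whs2)", "truck_at(t3,gate)"]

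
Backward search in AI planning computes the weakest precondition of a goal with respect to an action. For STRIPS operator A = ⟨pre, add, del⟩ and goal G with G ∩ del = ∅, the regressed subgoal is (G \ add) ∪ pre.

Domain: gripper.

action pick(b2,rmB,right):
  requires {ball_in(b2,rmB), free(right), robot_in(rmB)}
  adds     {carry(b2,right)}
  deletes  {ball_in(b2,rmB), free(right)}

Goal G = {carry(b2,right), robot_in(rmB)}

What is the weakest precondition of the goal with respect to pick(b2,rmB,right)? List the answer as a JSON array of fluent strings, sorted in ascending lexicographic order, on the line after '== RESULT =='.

Regress:
  G ∩ del = {}  (empty — regression defined)
  G \ add = {carry(b2,right), robot_in(rmB)} \ {carry(b2,right)} = {robot_in(rmB)}
  ∪ pre   = {robot_in(rmB)} ∪ {ball_in(b2,rmB), free(right), robot_in(rmB)}
          = {ball_in(b2,rmB), free(right), robot_in(rmB)}

== RESULT ==
["ball_in(b2,rmB)", "free(right)", "robot_in(rmB)"]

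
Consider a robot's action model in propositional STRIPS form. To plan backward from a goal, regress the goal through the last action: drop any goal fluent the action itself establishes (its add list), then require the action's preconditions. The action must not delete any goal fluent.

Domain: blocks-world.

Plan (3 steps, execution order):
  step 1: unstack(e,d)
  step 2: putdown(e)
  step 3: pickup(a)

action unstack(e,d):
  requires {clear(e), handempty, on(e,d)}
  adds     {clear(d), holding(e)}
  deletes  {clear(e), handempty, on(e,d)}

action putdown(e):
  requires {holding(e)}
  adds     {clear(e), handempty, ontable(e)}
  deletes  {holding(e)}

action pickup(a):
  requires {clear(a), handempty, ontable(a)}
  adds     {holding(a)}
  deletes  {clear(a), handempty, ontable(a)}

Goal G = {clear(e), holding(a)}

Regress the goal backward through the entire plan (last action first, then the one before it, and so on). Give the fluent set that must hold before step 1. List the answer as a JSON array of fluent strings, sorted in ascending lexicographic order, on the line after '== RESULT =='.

Work backward from the goal:
  through step 3 (pickup(a)): drop {holding(a)}, keep {clear(e)}, require {clear(a), handempty, ontable(a)}
    → {clear(a), clear(e), handempty, ontable(a)}
  through step 2 (putdown(e)): drop {clear(e), handempty}, keep {clear(a), ontable(a)}, require {holding(e)}
    → {clear(a), holding(e), ontable(a)}
  through step 1 (unstack(e,d)): drop {holding(e)}, keep {clear(a), ontable(a)}, require {clear(e), handempty, on(e,d)}
    → {clear(a), clear(e), handempty, on(e,d), ontable(a)}

== RESULT ==
["clear(a)", "clear(e)", "handempty", "on(e,d)", "ontable(a)"]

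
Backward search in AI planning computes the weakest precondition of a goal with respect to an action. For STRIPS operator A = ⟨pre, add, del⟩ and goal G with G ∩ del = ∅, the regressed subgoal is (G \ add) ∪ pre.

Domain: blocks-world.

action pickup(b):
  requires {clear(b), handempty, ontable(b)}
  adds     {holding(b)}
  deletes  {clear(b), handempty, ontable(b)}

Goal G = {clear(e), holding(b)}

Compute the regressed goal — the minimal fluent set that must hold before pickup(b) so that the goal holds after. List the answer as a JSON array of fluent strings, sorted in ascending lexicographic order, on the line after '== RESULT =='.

Regress:
  G ∩ del = {}  (empty — regression defined)
  G \ add = {clear(e), holding(b)} \ {holding(b)} = {clear(e)}
  ∪ pre   = {clear(e)} ∪ {clear(b), handempty, ontable(b)}
          = {clear(b), clear(e), handempty, ontable(b)}

== RESULT ==
["clear(b)", "clear(e)", "handempty", "ontable(b)"]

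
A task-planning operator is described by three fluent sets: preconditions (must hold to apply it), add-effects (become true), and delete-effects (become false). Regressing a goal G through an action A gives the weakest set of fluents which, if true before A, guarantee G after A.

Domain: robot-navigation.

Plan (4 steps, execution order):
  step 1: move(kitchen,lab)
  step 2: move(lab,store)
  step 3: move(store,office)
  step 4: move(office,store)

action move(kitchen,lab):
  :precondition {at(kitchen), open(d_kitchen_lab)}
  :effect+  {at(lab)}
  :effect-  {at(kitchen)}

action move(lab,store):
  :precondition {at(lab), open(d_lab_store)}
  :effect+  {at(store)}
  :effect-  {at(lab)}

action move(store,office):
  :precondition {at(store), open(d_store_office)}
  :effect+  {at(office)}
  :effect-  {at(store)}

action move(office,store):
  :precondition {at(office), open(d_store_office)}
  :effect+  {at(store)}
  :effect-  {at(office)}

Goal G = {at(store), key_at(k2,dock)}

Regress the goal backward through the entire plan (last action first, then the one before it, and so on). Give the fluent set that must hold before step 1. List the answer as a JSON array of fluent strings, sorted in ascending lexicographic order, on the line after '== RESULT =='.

Work backward from the goal:
  through step 4 (move(office,store)): drop {at(store)}, keep {key_at(k2,dock)}, require {at(office), open(d_store_office)}
    → {at(office), key_at(k2,dock), open(d_store_office)}
  through step 3 (move(store,office)): drop {at(office)}, keep {key_at(k2,dock), open(d_store_office)}, require {at(store), open(d_store_office)}
    → {at(store), key_at(k2,dock), open(d_store_office)}
  through step 2 (move(lab,store)): drop {at(store)}, keep {key_at(k2,dock), open(d_store_office)}, require {at(lab), open(d_lab_store)}
    → {at(lab), key_at(k2,dock), open(d_lab_store), open(d_store_office)}
  through step 1 (move(kitchen,lab)): drop {at(lab)}, keep {key_at(k2,dock), open(d_lab_store), open(d_store_office)}, require {at(kitchen), open(d_kitchen_lab)}
    → {at(kitchen), key_at(k2,dock), open(d_kitchen_lab), open(d_lab_store), open(d_store_office)}

== RESULT ==
["at(kitchen)", "key_at(k2,dock)", "open(d_kitchen_lab)", "open(d_lab_store)", "open(d_store_office)"]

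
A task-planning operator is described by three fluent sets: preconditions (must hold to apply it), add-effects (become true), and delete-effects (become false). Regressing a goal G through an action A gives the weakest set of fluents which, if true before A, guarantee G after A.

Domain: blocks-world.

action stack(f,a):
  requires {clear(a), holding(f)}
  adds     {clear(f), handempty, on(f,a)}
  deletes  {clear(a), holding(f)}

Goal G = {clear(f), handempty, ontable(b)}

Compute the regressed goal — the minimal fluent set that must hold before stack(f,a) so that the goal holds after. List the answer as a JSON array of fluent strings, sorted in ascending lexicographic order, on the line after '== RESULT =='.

Compute (G \ add) ∪ pre:
  G ∩ del = {}  (empty — regression defined)
  G \ add = {clear(f), handempty, ontable(b)} \ {clear(f), handempty, on(f,a)} = {ontable(b)}
  ∪ pre   = {ontable(b)} ∪ {clear(a), holding(f)}
          = {clear(a), holding(f), ontable(b)}

== RESULT ==
["clear(a)", "holding(f)", "ontable(b)"]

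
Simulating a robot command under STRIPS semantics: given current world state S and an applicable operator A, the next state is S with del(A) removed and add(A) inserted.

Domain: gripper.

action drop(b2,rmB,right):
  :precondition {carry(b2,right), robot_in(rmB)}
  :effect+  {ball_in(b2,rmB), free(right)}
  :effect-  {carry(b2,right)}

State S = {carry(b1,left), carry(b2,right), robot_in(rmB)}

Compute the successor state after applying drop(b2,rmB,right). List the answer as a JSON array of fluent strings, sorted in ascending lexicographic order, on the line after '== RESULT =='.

Progress:
  pre ⊆ S: {carry(b2,right), robot_in(rmB)} ⊆ S  — applicable
  S \ del = {carry(b1,left), robot_in(rmB)}
  ∪ add   = {ball_in(b2,rmB), carry(b1,left), free(right), robot_in(rmB)}

== RESULT ==
["ball_in(b2,rmB)", "carry(b1,left)", "free(right)", "robot_in(rmB)"]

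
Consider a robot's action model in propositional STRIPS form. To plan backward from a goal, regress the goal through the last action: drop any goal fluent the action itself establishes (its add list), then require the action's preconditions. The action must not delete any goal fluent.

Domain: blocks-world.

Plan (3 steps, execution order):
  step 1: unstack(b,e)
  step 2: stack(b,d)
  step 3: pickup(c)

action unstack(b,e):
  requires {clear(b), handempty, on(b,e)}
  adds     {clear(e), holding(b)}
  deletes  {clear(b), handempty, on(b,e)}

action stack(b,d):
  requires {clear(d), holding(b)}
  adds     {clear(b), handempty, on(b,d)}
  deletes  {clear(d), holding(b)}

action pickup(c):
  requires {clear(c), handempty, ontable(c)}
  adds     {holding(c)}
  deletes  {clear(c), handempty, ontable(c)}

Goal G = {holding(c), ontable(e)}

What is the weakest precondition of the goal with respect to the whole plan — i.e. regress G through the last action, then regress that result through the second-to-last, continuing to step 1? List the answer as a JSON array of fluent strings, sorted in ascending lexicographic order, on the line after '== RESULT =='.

Work backward from the goal:
  through step 3 (pickup(c)): drop {holding(c)}, keep {ontable(e)}, require {clear(c), handempty, ontable(c)}
    → {clear(c), handempty, ontable(c), ontable(e)}
  through step 2 (stack(b,d)): drop {handempty}, keep {clear(c), ontable(c), ontable(e)}, require {clear(d), holding(b)}
    → {clear(c), clear(d), holding(b), ontable(c), ontable(e)}
  through step 1 (unstack(b,e)): drop {holding(b)}, keep {clear(c), clear(d), ontable(c), ontable(e)}, require {clear(b), handempty, on(b,e)}
    → {clear(b), clear(c), clear(d), handempty, on(b,e), ontable(c), ontable(e)}

== RESULT ==
["clear(b)", "clear(c)", "clear(d)", "handempty", "on(b,e)", "ontable(c)", "ontable(e)"]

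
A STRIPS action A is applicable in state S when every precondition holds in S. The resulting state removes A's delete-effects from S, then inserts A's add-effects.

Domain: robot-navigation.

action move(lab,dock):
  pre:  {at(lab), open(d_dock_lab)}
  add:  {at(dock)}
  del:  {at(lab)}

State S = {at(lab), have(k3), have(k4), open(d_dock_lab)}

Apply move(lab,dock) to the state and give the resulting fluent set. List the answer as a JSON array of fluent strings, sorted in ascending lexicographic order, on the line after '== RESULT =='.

Compute (S \ del) ∪ add:
  pre ⊆ S: {at(lab), open(d_dock_lab)} ⊆ S  — applicable
  S \ del = {have(k3), have(k4), open(d_dock_lab)}
  ∪ add   = {at(dock), have(k3), have(k4), open(d_dock_lab)}

== RESULT ==
["at(dock)", "have(k3)", "have(k4)", "open(d_dock_lab)"]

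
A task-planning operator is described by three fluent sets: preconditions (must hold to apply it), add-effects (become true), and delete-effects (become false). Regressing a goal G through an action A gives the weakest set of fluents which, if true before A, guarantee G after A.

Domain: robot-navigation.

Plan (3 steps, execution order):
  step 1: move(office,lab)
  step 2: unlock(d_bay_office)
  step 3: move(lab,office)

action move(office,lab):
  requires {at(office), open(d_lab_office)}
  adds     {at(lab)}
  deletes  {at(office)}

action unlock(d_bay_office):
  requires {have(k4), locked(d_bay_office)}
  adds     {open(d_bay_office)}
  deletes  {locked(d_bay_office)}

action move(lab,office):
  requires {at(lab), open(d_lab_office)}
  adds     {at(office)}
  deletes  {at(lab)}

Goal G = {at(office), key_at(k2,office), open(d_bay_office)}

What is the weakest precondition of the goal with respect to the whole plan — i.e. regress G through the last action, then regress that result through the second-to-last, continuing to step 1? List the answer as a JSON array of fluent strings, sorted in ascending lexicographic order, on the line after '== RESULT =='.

Work backward from the goal:
  through step 3 (move(lab,office)): drop {at(office)}, keep {key_at(k2,office), open(d_bay_office)}, require {at(lab), open(d_lab_office)}
    → {at(lab), key_at(k2,office), open(d_bay_office), open(d_lab_office)}
  through step 2 (unlock(d_bay_office)): drop {open(d_bay_office)}, keep {at(lab), key_at(k2,office), open(d_lab_office)}, require {have(k4), locked(d_bay_office)}
    → {at(lab), have(k4), key_at(k2,office), locked(d_bay_office), open(d_lab_office)}
  through step 1 (move(office,lab)): drop {at(lab)}, keep {have(k4), key_at(k2,office), locked(d_bay_office), open(d_lab_office)}, require {at(office), open(d_lab_office)}
    → {at(office), have(k4), key_at(k2,office), locked(d_bay_office), open(d_lab_office)}

== RESULT ==
["at(office)", "have(k4)", "key_at(k2,office)", "locked(d_bay_office)", "open(d_lab_office)"]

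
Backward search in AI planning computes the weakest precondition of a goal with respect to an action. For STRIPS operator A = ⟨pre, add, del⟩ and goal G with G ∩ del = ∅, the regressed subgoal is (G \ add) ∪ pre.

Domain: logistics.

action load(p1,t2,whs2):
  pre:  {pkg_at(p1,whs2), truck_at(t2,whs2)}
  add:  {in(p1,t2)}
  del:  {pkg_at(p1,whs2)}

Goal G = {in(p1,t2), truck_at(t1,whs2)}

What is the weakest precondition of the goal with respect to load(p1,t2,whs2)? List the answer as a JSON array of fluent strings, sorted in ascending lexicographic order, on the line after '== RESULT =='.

Compute (G \ add) ∪ pre:
  G ∩ del = {}  (empty — regression defined)
  G \ add = {in(p1,t2), truck_at(t1,whs2)} \ {in(p1,t2)} = {truck_at(t1,whs2)}
  ∪ pre   = {truck_at(t1,whs2)} ∪ {pkg_at(p1,whs2), truck_at(t2,whs2)}
          = {pkg_at(p1,whs2), truck_at(t1,whs2), truck_at(t2,whs2)}

== RESULT ==
["pkg_at(p1,whs2)", "truck_at(t1,whs2)", "truck_at(t2,whs2)"]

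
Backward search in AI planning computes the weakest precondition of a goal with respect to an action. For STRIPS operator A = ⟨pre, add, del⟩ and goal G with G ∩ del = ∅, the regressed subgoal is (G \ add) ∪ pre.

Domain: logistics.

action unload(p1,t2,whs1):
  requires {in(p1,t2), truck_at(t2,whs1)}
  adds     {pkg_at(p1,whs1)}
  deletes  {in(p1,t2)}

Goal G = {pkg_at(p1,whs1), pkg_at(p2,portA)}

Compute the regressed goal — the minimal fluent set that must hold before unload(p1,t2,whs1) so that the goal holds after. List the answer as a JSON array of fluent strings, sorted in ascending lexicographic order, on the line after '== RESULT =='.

Regress:
  G ∩ del = {}  (empty — regression defined)
  G \ add = {pkg_at(p1,whs1), pkg_at(p2,portA)} \ {pkg_at(p1,whs1)} = {pkg_at(p2,portA)}
  ∪ pre   = {pkg_at(p2,portA)} ∪ {in(p1,t2), truck_at(t2,whs1)}
          = {in(p1,t2), pkg_at(p2,portA), truck_at(t2,whs1)}

== RESULT ==
["in(p1,t2)", "pkg_at(p2,portA)", "truck_at(t2,whs1)"]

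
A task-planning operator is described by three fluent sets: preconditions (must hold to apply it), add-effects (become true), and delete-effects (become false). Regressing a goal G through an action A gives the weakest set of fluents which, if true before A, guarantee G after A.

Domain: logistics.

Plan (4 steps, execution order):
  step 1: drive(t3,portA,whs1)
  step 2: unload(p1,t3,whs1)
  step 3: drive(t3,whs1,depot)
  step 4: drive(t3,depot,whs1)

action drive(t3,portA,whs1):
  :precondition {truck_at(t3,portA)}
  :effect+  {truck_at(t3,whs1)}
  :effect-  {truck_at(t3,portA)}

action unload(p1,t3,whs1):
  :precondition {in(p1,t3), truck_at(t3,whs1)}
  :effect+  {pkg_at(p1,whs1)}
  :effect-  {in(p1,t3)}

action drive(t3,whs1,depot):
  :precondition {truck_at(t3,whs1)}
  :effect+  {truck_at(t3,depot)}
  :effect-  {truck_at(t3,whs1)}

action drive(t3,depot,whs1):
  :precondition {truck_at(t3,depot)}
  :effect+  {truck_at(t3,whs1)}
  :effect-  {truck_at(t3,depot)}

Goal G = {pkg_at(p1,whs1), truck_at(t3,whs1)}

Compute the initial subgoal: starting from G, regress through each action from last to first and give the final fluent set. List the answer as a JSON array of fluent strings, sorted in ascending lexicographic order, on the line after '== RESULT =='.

Work backward from the goal:
  through step 4 (drive(t3,depot,whs1)): drop {truck_at(t3,whs1)}, keep {pkg_at(p1,whs1)}, require {truck_at(t3,depot)}
    → {pkg_at(p1,whs1), truck_at(t3,depot)}
  through step 3 (drive(t3,whs1,depot)): drop {truck_at(t3,depot)}, keep {pkg_at(p1,whs1)}, require {truck_at(t3,whs1)}
    → {pkg_at(p1,whs1), truck_at(t3,whs1)}
  through step 2 (unload(p1,t3,whs1)): drop {pkg_at(p1,whs1)}, keep {truck_at(t3,whs1)}, require {in(p1,t3), truck_at(t3,whs1)}
    → {in(p1,t3), truck_at(t3,whs1)}
  through step 1 (drive(t3,portA,whs1)): drop {truck_at(t3,whs1)}, keep {in(p1,t3)}, require {truck_at(t3,portA)}
    → {in(p1,t3), truck_at(t3,portA)}

== RESULT ==
["in(p1,t3)", "truck_at(t3,portA)"]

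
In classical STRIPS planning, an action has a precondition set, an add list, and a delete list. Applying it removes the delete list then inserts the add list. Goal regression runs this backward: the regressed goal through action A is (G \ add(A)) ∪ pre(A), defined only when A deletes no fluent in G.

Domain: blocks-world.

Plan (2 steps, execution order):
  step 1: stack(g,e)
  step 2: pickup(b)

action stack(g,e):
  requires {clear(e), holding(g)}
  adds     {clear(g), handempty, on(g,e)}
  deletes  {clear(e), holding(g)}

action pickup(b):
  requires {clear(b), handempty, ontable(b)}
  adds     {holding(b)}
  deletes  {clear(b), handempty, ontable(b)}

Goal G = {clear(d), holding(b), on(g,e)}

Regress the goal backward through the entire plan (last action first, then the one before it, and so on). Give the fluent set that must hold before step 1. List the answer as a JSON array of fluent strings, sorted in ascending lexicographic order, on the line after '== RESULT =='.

Regress step by step:
  through step 2 (pickup(b)): drop {holding(b)}, keep {clear(d), on(g,e)}, require {clear(b), handempty, ontable(b)}
    → {clear(b), clear(d), handempty, on(g,e), ontable(b)}
  through step 1 (stack(g,e)): drop {handempty, on(g,e)}, keep {clear(b), clear(d), ontable(b)}, require {clear(e), holding(g)}
    → {clear(b), clear(d), clear(e), holding(g), ontable(b)}

== RESULT ==
["clear(b)", "clear(d)", "clear(e)", "holding(g)", "ontable(b)"]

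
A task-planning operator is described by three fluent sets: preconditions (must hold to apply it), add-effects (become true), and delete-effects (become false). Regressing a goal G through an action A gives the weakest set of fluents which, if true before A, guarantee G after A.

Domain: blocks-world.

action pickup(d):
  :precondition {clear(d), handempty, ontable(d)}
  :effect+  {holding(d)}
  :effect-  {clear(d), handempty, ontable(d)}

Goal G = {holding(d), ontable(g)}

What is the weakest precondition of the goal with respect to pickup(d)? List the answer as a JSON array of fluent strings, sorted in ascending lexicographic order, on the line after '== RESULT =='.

Regress:
  G ∩ del = {}  (empty — regression defined)
  G \ add = {holding(d), ontable(g)} \ {holding(d)} = {ontable(g)}
  ∪ pre   = {ontable(g)} ∪ {clear(d), handempty, ontable(d)}
          = {clear(d), handempty, ontable(d), ontable(g)}

== RESULT ==
["clear(d)", "handempty", "ontable(d)", "ontable(g)"]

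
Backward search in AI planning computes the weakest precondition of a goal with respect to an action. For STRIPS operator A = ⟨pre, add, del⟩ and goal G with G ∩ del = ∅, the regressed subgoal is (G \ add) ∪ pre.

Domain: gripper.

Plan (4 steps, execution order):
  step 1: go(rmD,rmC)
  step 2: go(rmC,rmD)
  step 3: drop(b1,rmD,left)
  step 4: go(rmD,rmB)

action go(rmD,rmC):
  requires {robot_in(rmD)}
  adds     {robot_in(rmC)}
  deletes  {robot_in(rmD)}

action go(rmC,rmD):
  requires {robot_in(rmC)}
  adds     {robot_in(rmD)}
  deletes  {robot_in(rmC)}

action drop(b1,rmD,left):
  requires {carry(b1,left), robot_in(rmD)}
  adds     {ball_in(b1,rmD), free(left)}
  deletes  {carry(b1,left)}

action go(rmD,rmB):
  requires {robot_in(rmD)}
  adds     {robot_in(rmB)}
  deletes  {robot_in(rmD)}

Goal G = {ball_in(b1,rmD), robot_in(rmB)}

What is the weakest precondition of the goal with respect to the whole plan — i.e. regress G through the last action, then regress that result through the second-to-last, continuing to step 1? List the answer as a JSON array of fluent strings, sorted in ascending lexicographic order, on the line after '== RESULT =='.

Regress step by step:
  through step 4 (go(rmD,rmB)): drop {robot_in(rmB)}, keep {ball_in(b1,rmD)}, require {robot_in(rmD)}
    → {ball_in(b1,rmD), robot_in(rmD)}
  through step 3 (drop(b1,rmD,left)): drop {ball_in(b1,rmD)}, keep {robot_in(rmD)}, require {carry(b1,left), robot_in(rmD)}
    → {carry(b1,left), robot_in(rmD)}
  through step 2 (go(rmC,rmD)): drop {robot_in(rmD)}, keep {carry(b1,left)}, require {robot_in(rmC)}
    → {carry(b1,left), robot_in(rmC)}
  through step 1 (go(rmD,rmC)): drop {robot_in(rmC)}, keep {carry(b1,left)}, require {robot_in(rmD)}
    → {carry(b1,left), robot_in(rmD)}

== RESULT ==
["carry(b1,left)", "robot_in(rmD)"]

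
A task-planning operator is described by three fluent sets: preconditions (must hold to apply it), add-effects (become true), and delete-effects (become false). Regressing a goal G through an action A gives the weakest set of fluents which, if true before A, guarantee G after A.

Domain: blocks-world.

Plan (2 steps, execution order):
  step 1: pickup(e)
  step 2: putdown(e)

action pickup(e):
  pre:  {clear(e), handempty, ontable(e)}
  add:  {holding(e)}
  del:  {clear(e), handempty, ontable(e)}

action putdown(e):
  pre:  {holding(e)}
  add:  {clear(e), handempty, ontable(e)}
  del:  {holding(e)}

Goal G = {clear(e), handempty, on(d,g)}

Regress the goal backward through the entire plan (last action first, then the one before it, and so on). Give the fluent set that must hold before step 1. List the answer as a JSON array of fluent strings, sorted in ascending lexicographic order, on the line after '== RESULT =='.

Regress step by step:
  through step 2 (putdown(e)): drop {clear(e), handempty}, keep {on(d,g)}, require {holding(e)}
    → {holding(e), on(d,g)}
  through step 1 (pickup(e)): drop {holding(e)}, keep {on(d,g)}, require {clear(e), handempty, ontable(e)}
    → {clear(e), handempty, on(d,g), ontable(e)}

== RESULT ==
["clear(e)", "handempty", "on(d,g)", "ontable(e)"]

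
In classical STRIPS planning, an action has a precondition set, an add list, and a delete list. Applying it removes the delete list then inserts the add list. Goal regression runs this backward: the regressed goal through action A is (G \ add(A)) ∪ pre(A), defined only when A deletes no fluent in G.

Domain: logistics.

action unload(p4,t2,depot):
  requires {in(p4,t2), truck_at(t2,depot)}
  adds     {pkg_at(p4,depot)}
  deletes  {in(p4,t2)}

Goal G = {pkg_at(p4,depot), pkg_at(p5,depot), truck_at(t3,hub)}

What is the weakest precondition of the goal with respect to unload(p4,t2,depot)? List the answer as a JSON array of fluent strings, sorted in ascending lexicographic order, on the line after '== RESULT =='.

Compute (G \ add) ∪ pre:
  G ∩ del = {}  (empty — regression defined)
  G \ add = {pkg_at(p4,depot), pkg_at(p5,depot), truck_at(t3,hub)} \ {pkg_at(p4,depot)} = {pkg_at(p5,depot), truck_at(t3,hub)}
  ∪ pre   = {pkg_at(p5,depot), truck_at(t3,hub)} ∪ {in(p4,t2), truck_at(t2,depot)}
          = {in(p4,t2), pkg_at(p5,depot), truck_at(t2,depot), truck_at(t3,hub)}

== RESULT ==
["in(p4,t2)", "pkg_at(p5,depot)", "truck_at(t2,depot)", "truck_at(t3,hub)"]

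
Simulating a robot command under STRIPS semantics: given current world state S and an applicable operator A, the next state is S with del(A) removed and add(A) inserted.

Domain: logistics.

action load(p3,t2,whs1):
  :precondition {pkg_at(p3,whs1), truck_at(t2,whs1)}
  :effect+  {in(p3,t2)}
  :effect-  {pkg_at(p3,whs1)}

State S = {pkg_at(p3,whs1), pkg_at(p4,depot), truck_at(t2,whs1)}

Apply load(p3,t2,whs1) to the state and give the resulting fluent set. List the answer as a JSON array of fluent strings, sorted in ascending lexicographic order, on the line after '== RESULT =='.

Compute (S \ del) ∪ add:
  pre ⊆ S: {pkg_at(p3,whs1), truck_at(t2,whs1)} ⊆ S  — applicable
  S \ del = {pkg_at(p4,depot), truck_at(t2,whs1)}
  ∪ add   = {in(p3,t2), pkg_at(p4,depot), truck_at(t2,whs1)}

== RESULT ==
["in(p3,t2)", "pkg_at(p4,depot)", "truck_at(t2,whs1)"]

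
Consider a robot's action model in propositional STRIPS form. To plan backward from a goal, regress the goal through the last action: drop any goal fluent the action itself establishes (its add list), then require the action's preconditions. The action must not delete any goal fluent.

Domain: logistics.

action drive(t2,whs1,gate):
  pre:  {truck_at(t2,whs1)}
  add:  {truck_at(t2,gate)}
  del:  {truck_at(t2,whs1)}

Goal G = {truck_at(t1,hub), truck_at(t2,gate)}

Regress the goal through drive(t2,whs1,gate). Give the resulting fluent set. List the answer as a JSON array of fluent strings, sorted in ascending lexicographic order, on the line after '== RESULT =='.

Compute (G \ add) ∪ pre:
  G ∩ del = {}  (empty — regression defined)
  G \ add = {truck_at(t1,hub), truck_at(t2,gate)} \ {truck_at(t2,gate)} = {truck_at(t1,hub)}
  ∪ pre   = {truck_at(t1,hub)} ∪ {truck_at(t2,whs1)}
          = {truck_at(t1,hub), truck_at(t2,whs1)}

== RESULT ==
["truck_at(t1,hub)", "truck_at(t2,whs1)"]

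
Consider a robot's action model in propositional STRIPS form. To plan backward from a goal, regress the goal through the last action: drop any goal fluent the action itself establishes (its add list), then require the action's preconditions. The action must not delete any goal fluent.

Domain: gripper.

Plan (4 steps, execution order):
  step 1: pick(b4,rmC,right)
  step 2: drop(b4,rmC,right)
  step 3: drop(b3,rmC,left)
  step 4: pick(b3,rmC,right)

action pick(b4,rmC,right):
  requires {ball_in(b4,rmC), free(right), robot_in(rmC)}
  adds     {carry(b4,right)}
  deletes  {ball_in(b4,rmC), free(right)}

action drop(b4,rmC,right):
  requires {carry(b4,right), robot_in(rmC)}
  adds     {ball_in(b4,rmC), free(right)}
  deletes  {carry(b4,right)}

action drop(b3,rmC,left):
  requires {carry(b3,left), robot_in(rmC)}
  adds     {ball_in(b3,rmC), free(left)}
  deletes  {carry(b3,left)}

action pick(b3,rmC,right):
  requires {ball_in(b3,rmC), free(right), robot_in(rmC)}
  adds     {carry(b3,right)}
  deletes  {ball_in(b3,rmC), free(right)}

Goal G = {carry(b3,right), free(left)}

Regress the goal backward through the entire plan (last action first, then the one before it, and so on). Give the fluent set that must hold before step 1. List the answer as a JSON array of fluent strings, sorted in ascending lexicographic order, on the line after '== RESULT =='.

Work backward from the goal:
  through step 4 (pick(b3,rmC,right)): drop {carry(b3,right)}, keep {free(left)}, require {ball_in(b3,rmC), free(right), robot_in(rmC)}
    → {ball_in(b3,rmC), free(left), free(right), robot_in(rmC)}
  through step 3 (drop(b3,rmC,left)): drop {ball_in(b3,rmC), free(left)}, keep {free(right), robot_in(rmC)}, require {carry(b3,left), robot_in(rmC)}
    → {carry(b3,left), free(right), robot_in(rmC)}
  through step 2 (drop(b4,rmC,right)): drop {free(right)}, keep {carry(b3,left), robot_in(rmC)}, require {carry(b4,right), robot_in(rmC)}
    → {carry(b3,left), carry(b4,right), robot_in(rmC)}
  through step 1 (pick(b4,rmC,right)): drop {carry(b4,right)}, keep {carry(b3,left), robot_in(rmC)}, require {ball_in(b4,rmC), free(right), robot_in(rmC)}
    → {ball_in(b4,rmC), carry(b3,left), free(right), robot_in(rmC)}

== RESULT ==
["ball_in(b4,rmC)", "carry(b3,left)", "free(right)", "robot_in(rmC)"]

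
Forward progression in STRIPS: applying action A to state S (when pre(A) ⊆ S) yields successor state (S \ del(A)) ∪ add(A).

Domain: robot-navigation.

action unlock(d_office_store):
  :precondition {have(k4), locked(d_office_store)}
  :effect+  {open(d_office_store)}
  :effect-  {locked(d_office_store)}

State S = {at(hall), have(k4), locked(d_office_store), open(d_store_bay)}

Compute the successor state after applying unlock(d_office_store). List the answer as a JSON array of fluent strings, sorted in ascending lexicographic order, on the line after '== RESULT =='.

Progress:
  pre ⊆ S: {have(k4), locked(d_office_store)} ⊆ S  — applicable
  S \ del = {at(hall), have(k4), open(d_store_bay)}
  ∪ add   = {at(hall), have(k4), open(d_office_store), open(d_store_bay)}

== RESULT ==
["at(hall)", "have(k4)", "open(d_office_store)", "open(d_store_bay)"]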